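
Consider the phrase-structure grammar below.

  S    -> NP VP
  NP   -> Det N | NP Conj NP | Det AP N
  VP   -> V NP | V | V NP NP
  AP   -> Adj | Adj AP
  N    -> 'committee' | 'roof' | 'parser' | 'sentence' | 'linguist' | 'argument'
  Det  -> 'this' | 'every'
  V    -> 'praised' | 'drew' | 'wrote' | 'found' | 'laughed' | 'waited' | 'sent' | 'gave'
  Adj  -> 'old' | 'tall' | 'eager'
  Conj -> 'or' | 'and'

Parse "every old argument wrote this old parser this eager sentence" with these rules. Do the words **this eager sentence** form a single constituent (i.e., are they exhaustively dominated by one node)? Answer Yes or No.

Yes

[S [NP [Det every] [AP [Adj old]] [N argument]] [VP [V wrote] [NP [Det this] [AP [Adj old]] [N parser]] [NP [Det this] [AP [Adj eager]] [N sentence]]]]
The words 'this eager sentence' are exhaustively dominated by a single NP node (built by NP → Det AP N), so they form a constituent.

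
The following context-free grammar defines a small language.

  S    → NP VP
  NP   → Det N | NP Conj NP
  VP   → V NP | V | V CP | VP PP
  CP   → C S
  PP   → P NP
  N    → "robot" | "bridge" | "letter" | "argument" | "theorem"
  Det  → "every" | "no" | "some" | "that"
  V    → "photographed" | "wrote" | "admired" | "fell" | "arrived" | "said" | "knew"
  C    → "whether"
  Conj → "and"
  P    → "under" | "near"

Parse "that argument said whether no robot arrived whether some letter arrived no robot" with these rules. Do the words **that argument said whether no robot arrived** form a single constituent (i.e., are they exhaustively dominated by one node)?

[S [NP [Det that] [N argument]] [VP [V said] [CP [C whether] [S [NP [Det no] [N robot]] [VP [V arrived] [CP [C whether] [S [NP [Det some] [N letter]] [VP [V arrived] [NP [Det no] [N robot]]]]]]]]]]
The smallest constituent containing 'that argument said whether no robot arrived' is the S spanning 'that argument said whether no robot arrived whether some letter arrived no robot'; no single node in the tree dominates exactly the given words.

No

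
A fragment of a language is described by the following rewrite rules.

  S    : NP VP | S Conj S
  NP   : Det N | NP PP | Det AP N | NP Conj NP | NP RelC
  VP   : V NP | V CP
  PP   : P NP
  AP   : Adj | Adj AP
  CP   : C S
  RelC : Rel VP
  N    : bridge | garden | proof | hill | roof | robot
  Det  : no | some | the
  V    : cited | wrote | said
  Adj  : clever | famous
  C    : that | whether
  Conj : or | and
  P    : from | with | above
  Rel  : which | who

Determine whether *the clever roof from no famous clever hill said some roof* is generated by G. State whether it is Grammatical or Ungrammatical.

[S [NP [NP [Det the] [AP [Adj clever]] [N roof]] [PP [P from] [NP [Det no] [AP [Adj famous] [AP [Adj clever]]] [N hill]]]] [VP [V said] [NP [Det some] [N roof]]]]
Each bracket corresponds to one application of a listed rule, so the string is derivable from S.

Grammatical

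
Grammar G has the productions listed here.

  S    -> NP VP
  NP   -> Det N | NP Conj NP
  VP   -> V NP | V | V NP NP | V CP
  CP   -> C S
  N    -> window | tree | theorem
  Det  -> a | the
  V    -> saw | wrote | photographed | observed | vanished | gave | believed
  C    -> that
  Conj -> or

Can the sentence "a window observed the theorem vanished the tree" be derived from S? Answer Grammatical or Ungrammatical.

Ungrammatical

For S → NP VP, the only prefix that parses as NP is 'a window', but the remainder 'observed the theorem vanished the tree' is not a VP under these rules.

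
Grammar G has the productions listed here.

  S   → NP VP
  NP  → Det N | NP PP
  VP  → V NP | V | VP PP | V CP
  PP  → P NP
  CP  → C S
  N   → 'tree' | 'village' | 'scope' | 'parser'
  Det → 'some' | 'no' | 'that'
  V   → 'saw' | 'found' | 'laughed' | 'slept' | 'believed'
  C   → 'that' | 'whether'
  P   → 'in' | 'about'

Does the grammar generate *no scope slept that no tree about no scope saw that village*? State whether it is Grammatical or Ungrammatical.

Grammatical

S
  NP
    Det: no
    N: scope
  VP
    V: slept
    CP
      C: that
      S
        NP
          NP
            Det: no
            N: tree
          PP
            P: about
            NP
              Det: no
              N: scope
        VP
          V: saw
          NP
            Det: that
            N: village
The bracketing above is licensed at every node by one of the given productions, with S at the root.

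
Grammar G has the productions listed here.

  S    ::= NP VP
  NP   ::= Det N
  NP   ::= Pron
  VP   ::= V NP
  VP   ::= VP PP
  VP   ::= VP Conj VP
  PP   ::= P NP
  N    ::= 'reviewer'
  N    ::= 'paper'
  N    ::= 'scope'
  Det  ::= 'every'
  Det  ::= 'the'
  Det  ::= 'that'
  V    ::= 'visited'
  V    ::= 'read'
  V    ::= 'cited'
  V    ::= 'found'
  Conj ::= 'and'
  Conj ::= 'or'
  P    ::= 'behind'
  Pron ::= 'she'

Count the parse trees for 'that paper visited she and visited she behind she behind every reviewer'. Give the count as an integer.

Two of the 3 distinct bracketings:
[S [NP [Det that] [N paper]] [VP [VP [VP [VP [V visited] [NP [Pron she]]] [Conj and] [VP [V visited] [NP [Pron she]]]] [PP [P behind] [NP [Pron she]]]] [PP [P behind] [NP [Det every] [N reviewer]]]]]
[S [NP [Det that] [N paper]] [VP [VP [VP [V visited] [NP [Pron she]]] [Conj and] [VP [VP [V visited] [NP [Pron she]]] [PP [P behind] [NP [Pron she]]]]] [PP [P behind] [NP [Det every] [N reviewer]]]]]
The trees differ in how a recursive rule is bracketed over the same span.

3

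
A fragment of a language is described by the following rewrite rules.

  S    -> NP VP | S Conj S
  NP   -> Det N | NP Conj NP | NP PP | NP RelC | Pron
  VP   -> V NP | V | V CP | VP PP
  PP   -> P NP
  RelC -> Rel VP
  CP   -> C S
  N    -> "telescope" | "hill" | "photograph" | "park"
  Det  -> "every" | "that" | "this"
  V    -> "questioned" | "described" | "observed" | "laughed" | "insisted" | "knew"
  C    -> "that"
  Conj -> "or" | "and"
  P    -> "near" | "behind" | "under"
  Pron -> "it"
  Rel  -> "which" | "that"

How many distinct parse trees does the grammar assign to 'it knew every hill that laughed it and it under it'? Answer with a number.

8

Two of the 8 distinct bracketings:
[S [NP [Pron it]] [VP [V knew] [NP [NP [NP [Det every] [N hill]] [RelC [Rel that] [VP [V laughed] [NP [Pron it]]]]] [Conj and] [NP [NP [Pron it]] [PP [P under] [NP [Pron it]]]]]]]
[S [NP [Pron it]] [VP [V knew] [NP [NP [NP [NP [Det every] [N hill]] [RelC [Rel that] [VP [V laughed] [NP [Pron it]]]]] [Conj and] [NP [Pron it]]] [PP [P under] [NP [Pron it]]]]]]
The trees differ in how a recursive rule is bracketed over the same span.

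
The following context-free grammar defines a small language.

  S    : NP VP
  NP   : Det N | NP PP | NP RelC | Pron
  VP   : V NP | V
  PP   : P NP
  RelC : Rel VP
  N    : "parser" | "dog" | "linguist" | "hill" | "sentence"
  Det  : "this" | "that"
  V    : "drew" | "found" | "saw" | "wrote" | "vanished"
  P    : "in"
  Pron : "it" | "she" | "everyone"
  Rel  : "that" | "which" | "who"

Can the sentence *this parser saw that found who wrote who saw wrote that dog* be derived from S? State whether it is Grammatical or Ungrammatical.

Ungrammatical

For S → NP VP, the only prefix that parses as NP is 'this parser', but the remainder 'saw that found who wrote who saw wrote that dog' is not a VP under these rules.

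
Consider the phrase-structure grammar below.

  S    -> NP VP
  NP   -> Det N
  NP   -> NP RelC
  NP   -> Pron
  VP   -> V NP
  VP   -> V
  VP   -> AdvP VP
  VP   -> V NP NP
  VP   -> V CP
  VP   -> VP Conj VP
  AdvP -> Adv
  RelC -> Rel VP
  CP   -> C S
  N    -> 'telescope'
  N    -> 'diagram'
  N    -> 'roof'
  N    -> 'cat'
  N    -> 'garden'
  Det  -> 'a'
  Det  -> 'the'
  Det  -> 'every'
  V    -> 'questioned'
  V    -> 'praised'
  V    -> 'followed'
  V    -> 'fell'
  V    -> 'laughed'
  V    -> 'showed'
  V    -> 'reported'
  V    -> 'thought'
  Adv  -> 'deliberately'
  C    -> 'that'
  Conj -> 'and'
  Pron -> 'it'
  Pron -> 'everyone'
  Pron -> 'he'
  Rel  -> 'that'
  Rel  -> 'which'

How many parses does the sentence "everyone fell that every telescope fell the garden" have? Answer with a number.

1

[S [NP [Pron everyone]] [VP [V fell] [CP [C that] [S [NP [Det every] [N telescope]] [VP [V fell] [NP [Det the] [N garden]]]]]]]
No rule offers an alternative attachment or grouping for any span, so this is the only derivation.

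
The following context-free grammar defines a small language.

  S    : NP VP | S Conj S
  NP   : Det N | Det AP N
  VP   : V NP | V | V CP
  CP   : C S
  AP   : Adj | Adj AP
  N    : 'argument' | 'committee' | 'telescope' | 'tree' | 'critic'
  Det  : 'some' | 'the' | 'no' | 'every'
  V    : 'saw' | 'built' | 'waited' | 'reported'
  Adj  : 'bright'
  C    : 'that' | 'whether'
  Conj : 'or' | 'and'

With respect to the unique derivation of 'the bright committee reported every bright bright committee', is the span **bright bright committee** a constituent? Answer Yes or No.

No

[S [NP [Det the] [AP [Adj bright]] [N committee]] [VP [V reported] [NP [Det every] [AP [Adj bright] [AP [Adj bright]]] [N committee]]]]
The smallest constituent containing 'bright bright committee' is the NP spanning 'every bright bright committee'; no single node in the tree dominates exactly the given words.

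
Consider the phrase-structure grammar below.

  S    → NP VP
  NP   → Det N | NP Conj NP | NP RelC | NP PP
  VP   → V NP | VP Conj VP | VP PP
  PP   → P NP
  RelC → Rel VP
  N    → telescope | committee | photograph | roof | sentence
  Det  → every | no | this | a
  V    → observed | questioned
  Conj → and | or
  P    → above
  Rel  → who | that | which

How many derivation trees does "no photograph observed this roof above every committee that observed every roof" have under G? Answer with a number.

Two of the 3 distinct bracketings:
[S [NP [Det no] [N photograph]] [VP [V observed] [NP [NP [NP [Det this] [N roof]] [PP [P above] [NP [Det every] [N committee]]]] [RelC [Rel that] [VP [V observed] [NP [Det every] [N roof]]]]]]]
[S [NP [Det no] [N photograph]] [VP [V observed] [NP [NP [Det this] [N roof]] [PP [P above] [NP [NP [Det every] [N committee]] [RelC [Rel that] [VP [V observed] [NP [Det every] [N roof]]]]]]]]]
The trees differ in how a recursive rule is bracketed over the same span.

3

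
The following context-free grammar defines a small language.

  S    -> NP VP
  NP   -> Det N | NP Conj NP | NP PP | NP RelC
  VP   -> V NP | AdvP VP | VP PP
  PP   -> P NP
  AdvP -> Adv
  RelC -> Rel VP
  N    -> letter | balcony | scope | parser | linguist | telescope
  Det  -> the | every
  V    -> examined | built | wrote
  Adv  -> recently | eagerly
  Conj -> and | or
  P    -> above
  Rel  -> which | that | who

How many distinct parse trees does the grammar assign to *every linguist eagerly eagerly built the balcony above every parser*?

4

Two of the 4 distinct bracketings:
[S [NP [Det every] [N linguist]] [VP [AdvP [Adv eagerly]] [VP [AdvP [Adv eagerly]] [VP [V built] [NP [NP [Det the] [N balcony]] [PP [P above] [NP [Det every] [N parser]]]]]]]]
[S [NP [Det every] [N linguist]] [VP [AdvP [Adv eagerly]] [VP [AdvP [Adv eagerly]] [VP [VP [V built] [NP [Det the] [N balcony]]] [PP [P above] [NP [Det every] [N parser]]]]]]]
The difference turns on whether NP → NP PP is used at the relevant span, versus an alternative expansion of NP.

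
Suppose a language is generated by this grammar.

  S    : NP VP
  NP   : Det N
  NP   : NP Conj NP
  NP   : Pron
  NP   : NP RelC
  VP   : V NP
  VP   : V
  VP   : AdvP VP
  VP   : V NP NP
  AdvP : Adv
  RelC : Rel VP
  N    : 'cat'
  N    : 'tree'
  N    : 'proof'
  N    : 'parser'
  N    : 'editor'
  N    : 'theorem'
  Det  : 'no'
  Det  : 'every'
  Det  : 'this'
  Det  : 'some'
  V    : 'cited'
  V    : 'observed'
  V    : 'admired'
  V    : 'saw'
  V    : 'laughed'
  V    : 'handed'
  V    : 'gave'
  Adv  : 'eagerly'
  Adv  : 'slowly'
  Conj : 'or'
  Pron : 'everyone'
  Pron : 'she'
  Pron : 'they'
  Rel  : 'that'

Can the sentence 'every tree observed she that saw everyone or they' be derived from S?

Grammatical

S
  NP
    Det: every
    N: tree
  VP
    V: observed
    NP
      NP
        NP
          Pron: she
        RelC
          Rel: that
          VP
            V: saw
            NP
              Pron: everyone
      Conj: or
      NP
        Pron: they
The bracketing above is licensed at every node by one of the given productions, with S at the root.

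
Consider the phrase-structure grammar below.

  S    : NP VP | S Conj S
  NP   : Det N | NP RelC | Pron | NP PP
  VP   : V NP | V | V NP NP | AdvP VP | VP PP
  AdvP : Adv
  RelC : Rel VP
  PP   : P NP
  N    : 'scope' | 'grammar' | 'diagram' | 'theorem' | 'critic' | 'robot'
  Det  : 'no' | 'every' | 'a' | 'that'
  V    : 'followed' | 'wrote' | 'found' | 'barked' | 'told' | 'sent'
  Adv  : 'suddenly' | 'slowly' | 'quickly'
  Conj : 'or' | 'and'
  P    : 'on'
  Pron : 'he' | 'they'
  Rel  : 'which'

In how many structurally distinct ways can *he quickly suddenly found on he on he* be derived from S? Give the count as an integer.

Two of the 9 distinct bracketings:
[S [NP [Pron he]] [VP [AdvP [Adv quickly]] [VP [AdvP [Adv suddenly]] [VP [VP [V found]] [PP [P on] [NP [NP [Pron he]] [PP [P on] [NP [Pron he]]]]]]]]]
[S [NP [Pron he]] [VP [AdvP [Adv quickly]] [VP [AdvP [Adv suddenly]] [VP [VP [VP [V found]] [PP [P on] [NP [Pron he]]]] [PP [P on] [NP [Pron he]]]]]]]
The difference turns on whether NP → NP PP is used at the relevant span, versus an alternative expansion of NP.

9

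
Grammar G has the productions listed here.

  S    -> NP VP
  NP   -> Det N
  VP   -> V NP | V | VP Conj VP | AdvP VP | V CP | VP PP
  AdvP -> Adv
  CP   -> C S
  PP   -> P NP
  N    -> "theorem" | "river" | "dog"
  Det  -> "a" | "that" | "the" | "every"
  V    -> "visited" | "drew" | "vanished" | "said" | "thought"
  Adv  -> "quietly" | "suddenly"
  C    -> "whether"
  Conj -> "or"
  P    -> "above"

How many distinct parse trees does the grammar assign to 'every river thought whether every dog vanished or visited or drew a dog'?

Two of the 5 distinct bracketings:
[S [NP [Det every] [N river]] [VP [VP [V thought] [CP [C whether] [S [NP [Det every] [N dog]] [VP [V vanished]]]]] [Conj or] [VP [VP [V visited]] [Conj or] [VP [V drew] [NP [Det a] [N dog]]]]]]
[S [NP [Det every] [N river]] [VP [VP [VP [V thought] [CP [C whether] [S [NP [Det every] [N dog]] [VP [V vanished]]]]] [Conj or] [VP [V visited]]] [Conj or] [VP [V drew] [NP [Det a] [N dog]]]]]
The trees differ in how a recursive rule is bracketed over the same span.

5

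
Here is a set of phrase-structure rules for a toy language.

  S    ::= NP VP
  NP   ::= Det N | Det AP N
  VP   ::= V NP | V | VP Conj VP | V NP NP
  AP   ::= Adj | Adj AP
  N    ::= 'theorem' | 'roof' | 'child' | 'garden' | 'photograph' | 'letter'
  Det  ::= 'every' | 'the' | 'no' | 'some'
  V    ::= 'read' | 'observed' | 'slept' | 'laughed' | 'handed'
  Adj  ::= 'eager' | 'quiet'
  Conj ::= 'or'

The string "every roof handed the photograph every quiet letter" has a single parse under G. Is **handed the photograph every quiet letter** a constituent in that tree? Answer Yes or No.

[S [NP [Det every] [N roof]] [VP [V handed] [NP [Det the] [N photograph]] [NP [Det every] [AP [Adj quiet]] [N letter]]]]
The words 'handed the photograph every quiet letter' are exhaustively dominated by a single VP node (built by VP → V NP NP), so they form a constituent.

Yes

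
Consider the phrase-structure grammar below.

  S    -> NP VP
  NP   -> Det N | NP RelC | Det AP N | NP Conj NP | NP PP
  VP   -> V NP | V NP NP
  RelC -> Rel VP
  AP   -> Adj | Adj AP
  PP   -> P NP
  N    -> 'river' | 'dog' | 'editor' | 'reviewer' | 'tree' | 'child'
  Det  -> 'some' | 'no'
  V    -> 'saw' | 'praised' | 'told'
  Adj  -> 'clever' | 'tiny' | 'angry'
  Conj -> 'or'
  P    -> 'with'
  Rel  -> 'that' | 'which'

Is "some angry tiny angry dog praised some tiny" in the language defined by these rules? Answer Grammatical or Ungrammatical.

For S → NP VP, the only prefix that parses as NP is 'some angry tiny angry dog', but the remainder 'praised some tiny' is not a VP under these rules.

Ungrammatical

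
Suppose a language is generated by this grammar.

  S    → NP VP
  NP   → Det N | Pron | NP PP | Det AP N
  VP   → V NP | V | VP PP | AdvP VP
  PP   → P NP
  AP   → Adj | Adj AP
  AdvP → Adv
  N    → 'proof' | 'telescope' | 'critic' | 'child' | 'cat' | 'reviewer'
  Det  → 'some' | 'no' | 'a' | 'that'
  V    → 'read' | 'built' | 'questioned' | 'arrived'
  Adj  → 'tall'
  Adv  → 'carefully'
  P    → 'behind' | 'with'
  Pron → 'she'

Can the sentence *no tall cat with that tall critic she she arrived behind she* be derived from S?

An N word can never sit immediately before a Pron word in any string this grammar generates, so the substring 'critic she' rules out a derivation.

Ungrammatical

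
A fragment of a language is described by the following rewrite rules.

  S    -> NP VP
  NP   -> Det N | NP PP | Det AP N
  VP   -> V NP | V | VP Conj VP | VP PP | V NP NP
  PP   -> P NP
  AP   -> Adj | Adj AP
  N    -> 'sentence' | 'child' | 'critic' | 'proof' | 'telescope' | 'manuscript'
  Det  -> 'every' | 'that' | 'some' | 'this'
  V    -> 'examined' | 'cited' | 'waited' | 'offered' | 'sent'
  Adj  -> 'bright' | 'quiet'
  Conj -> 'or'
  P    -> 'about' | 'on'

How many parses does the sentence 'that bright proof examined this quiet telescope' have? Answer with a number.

[S [NP [Det that] [AP [Adj bright]] [N proof]] [VP [V examined] [NP [Det this] [AP [Adj quiet]] [N telescope]]]]
No rule offers an alternative attachment or grouping for any span, so this is the only derivation.

1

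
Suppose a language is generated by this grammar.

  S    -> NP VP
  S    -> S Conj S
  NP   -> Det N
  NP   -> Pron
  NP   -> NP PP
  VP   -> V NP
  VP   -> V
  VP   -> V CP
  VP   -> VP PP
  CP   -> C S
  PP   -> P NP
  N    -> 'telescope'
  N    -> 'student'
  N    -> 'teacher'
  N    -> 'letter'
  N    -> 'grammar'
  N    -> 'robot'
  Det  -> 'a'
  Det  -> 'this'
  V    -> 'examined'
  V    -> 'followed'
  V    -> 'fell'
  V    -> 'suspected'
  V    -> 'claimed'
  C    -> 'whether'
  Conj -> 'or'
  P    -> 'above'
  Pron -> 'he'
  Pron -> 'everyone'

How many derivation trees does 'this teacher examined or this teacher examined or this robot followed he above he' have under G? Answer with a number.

4

Two of the 4 distinct bracketings:
[S [S [NP [Det this] [N teacher]] [VP [V examined]]] [Conj or] [S [S [NP [Det this] [N teacher]] [VP [V examined]]] [Conj or] [S [NP [Det this] [N robot]] [VP [V followed] [NP [NP [Pron he]] [PP [P above] [NP [Pron he]]]]]]]]
[S [S [NP [Det this] [N teacher]] [VP [V examined]]] [Conj or] [S [S [NP [Det this] [N teacher]] [VP [V examined]]] [Conj or] [S [NP [Det this] [N robot]] [VP [VP [V followed] [NP [Pron he]]] [PP [P above] [NP [Pron he]]]]]]]
The difference turns on whether NP → NP PP is used at the relevant span, versus an alternative expansion of NP.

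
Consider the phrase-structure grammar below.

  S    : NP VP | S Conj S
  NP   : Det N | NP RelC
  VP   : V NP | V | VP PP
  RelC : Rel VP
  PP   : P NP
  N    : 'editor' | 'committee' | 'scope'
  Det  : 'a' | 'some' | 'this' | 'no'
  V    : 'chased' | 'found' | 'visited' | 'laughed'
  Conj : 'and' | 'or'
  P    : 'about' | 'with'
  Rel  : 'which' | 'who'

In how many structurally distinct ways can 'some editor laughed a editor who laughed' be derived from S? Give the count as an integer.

1

[S [NP [Det some] [N editor]] [VP [V laughed] [NP [NP [Det a] [N editor]] [RelC [Rel who] [VP [V laughed]]]]]]
No rule offers an alternative attachment or grouping for any span, so this is the only derivation.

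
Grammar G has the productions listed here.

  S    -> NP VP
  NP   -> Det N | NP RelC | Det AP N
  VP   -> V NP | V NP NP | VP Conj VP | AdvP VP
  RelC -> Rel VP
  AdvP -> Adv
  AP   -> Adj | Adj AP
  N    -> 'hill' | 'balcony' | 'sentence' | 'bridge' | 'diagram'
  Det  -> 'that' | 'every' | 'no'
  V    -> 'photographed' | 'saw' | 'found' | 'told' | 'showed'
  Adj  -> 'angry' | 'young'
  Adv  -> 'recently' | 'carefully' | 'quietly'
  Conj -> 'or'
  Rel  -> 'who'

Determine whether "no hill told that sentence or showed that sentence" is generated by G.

S
  NP
    Det: no
    N: hill
  VP
    VP
      V: told
      NP
        Det: that
        N: sentence
    Conj: or
    VP
      V: showed
      NP
        Det: that
        N: sentence
Each bracket corresponds to one application of a listed rule, so the string is derivable from S.

Grammatical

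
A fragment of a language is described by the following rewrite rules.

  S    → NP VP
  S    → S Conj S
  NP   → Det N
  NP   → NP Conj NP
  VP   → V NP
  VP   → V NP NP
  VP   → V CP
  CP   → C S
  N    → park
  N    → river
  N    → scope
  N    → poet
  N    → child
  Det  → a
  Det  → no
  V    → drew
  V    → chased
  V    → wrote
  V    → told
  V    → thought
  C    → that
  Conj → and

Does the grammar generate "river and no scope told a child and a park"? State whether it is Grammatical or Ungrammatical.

Ungrammatical

For S → NP VP, no prefix of the string parses as an NP. The alternative S rule S → S Conj S likewise has no satisfying split.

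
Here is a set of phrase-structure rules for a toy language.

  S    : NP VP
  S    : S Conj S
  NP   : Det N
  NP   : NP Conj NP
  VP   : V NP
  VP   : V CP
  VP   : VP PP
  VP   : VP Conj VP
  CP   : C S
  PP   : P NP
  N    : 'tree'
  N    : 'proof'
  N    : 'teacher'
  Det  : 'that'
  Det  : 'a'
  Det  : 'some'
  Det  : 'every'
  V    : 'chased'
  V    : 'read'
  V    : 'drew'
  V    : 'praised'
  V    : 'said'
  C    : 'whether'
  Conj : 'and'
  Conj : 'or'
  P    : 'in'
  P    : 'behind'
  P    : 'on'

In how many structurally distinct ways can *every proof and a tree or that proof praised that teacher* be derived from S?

The two bracketings:
[S [NP [NP [Det every] [N proof]] [Conj and] [NP [NP [Det a] [N tree]] [Conj or] [NP [Det that] [N proof]]]] [VP [V praised] [NP [Det that] [N teacher]]]]
[S [NP [NP [NP [Det every] [N proof]] [Conj and] [NP [Det a] [N tree]]] [Conj or] [NP [Det that] [N proof]]] [VP [V praised] [NP [Det that] [N teacher]]]]
The trees differ in how a recursive rule is bracketed over the same span.

2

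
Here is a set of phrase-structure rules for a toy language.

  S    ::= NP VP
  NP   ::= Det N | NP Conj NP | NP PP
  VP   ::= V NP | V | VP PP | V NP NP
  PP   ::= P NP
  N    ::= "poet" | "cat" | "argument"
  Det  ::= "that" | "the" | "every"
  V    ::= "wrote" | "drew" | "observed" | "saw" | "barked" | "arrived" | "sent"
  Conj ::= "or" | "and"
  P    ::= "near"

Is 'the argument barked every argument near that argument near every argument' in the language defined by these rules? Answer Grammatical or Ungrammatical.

S
  NP
    Det: the
    N: argument
  VP
    V: barked
    NP
      NP
        Det: every
        N: argument
      PP
        P: near
        NP
          NP
            Det: that
            N: argument
          PP
            P: near
            NP
              Det: every
              N: argument
Each bracket corresponds to one application of a listed rule, so the string is derivable from S.

Grammatical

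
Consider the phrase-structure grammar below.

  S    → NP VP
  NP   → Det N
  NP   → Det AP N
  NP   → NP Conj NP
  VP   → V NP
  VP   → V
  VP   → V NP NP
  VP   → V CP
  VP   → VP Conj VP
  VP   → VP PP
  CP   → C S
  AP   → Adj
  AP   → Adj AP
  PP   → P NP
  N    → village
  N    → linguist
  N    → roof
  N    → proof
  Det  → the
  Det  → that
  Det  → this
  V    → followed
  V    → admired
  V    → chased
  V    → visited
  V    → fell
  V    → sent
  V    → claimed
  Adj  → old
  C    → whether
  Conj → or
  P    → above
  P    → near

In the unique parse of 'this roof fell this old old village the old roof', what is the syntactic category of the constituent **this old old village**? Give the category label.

NP

S
  NP
    Det: this
    N: roof
  VP
    V: fell
    NP
      Det: this
      AP
        Adj: old
        AP
          Adj: old
      N: village
    NP
      Det: the
      AP
        Adj: old
      N: roof
The span 'this old old village' is the NP node built by NP → Det AP N.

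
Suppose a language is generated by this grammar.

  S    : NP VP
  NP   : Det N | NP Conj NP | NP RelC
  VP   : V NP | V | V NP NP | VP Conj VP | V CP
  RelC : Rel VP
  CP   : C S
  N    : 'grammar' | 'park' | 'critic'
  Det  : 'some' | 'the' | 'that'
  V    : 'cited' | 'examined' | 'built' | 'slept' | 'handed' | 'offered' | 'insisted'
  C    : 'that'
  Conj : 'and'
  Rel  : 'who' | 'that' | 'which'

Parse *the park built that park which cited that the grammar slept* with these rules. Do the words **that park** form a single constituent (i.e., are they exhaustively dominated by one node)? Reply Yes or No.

[S [NP [Det the] [N park]] [VP [V built] [NP [NP [Det that] [N park]] [RelC [Rel which] [VP [V cited] [CP [C that] [S [NP [Det the] [N grammar]] [VP [V slept]]]]]]]]]
The words 'that park' are exhaustively dominated by a single NP node (built by NP → Det N), so they form a constituent.

Yes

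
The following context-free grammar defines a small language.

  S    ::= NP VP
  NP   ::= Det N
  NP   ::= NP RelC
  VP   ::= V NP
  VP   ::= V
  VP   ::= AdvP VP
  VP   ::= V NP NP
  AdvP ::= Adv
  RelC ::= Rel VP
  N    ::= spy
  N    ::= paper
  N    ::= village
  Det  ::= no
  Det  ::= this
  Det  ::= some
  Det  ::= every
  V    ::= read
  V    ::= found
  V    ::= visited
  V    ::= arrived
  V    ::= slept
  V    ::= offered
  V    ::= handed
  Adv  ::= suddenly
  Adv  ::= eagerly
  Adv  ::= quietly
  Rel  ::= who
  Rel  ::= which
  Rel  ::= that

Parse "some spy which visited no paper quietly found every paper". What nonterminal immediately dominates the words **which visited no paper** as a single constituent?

RelC

[S [NP [NP [Det some] [N spy]] [RelC [Rel which] [VP [V visited] [NP [Det no] [N paper]]]]] [VP [AdvP [Adv quietly]] [VP [V found] [NP [Det every] [N paper]]]]]
The span 'which visited no paper' is the RelC node built by RelC → Rel VP.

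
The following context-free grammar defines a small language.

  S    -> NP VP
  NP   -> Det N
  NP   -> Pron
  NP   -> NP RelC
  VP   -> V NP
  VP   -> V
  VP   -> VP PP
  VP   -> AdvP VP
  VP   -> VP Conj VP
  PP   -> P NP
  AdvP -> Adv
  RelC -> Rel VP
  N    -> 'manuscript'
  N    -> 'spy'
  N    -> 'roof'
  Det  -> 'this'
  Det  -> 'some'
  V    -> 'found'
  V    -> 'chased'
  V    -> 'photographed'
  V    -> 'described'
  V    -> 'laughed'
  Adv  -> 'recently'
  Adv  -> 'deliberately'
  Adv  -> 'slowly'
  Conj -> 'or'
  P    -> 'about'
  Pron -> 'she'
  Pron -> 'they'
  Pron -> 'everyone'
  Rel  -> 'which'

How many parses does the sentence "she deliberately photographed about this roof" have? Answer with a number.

The two bracketings:
[S [NP [Pron she]] [VP [VP [AdvP [Adv deliberately]] [VP [V photographed]]] [PP [P about] [NP [Det this] [N roof]]]]]
[S [NP [Pron she]] [VP [AdvP [Adv deliberately]] [VP [VP [V photographed]] [PP [P about] [NP [Det this] [N roof]]]]]]
The trees differ in how a recursive rule is bracketed over the same span.

2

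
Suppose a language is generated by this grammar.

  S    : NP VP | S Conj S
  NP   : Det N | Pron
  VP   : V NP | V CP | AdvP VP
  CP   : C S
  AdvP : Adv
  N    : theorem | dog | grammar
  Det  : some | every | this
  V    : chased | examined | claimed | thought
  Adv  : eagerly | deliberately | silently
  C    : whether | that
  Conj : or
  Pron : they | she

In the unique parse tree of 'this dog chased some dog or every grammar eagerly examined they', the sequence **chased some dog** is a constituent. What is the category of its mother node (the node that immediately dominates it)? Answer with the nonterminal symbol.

[S [S [NP [Det this] [N dog]] [VP [V chased] [NP [Det some] [N dog]]]] [Conj or] [S [NP [Det every] [N grammar]] [VP [AdvP [Adv eagerly]] [VP [V examined] [NP [Pron they]]]]]]
The span 'chased some dog' is the VP node built by VP → V NP.
Its mother is the S built by S → NP VP.

S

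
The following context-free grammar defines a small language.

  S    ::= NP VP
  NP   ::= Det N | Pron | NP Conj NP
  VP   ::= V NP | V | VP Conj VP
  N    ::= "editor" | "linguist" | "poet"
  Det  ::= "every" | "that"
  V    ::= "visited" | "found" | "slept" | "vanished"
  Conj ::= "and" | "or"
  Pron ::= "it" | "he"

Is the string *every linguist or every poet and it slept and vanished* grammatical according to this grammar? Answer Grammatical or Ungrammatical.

Grammatical

[S [NP [NP [Det every] [N linguist]] [Conj or] [NP [NP [Det every] [N poet]] [Conj and] [NP [Pron it]]]] [VP [VP [V slept]] [Conj and] [VP [V vanished]]]]
Each bracket corresponds to one application of a listed rule, so the string is derivable from S.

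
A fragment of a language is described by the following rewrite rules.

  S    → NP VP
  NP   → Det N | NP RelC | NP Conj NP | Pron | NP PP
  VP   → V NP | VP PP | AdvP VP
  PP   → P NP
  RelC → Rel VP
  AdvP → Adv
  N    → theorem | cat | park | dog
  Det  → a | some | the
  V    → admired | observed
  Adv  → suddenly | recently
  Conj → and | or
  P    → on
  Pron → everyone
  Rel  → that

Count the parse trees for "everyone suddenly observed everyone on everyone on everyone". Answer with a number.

9

Two of the 9 distinct bracketings:
[S [NP [Pron everyone]] [VP [VP [AdvP [Adv suddenly]] [VP [V observed] [NP [Pron everyone]]]] [PP [P on] [NP [NP [Pron everyone]] [PP [P on] [NP [Pron everyone]]]]]]]
[S [NP [Pron everyone]] [VP [VP [VP [AdvP [Adv suddenly]] [VP [V observed] [NP [Pron everyone]]]] [PP [P on] [NP [Pron everyone]]]] [PP [P on] [NP [Pron everyone]]]]]
The difference turns on whether NP → NP PP is used at the relevant span, versus an alternative expansion of NP.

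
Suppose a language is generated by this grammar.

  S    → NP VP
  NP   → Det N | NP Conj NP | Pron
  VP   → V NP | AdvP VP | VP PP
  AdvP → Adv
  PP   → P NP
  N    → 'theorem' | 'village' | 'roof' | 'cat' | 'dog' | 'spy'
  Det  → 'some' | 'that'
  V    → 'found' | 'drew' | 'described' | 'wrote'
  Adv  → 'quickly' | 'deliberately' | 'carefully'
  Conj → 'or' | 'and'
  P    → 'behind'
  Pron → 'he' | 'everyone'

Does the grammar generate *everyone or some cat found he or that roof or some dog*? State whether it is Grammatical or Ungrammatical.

Grammatical

[S [NP [NP [Pron everyone]] [Conj or] [NP [Det some] [N cat]]] [VP [V found] [NP [NP [Pron he]] [Conj or] [NP [NP [Det that] [N roof]] [Conj or] [NP [Det some] [N dog]]]]]]
The bracketing above is licensed at every node by one of the given productions, with S at the root.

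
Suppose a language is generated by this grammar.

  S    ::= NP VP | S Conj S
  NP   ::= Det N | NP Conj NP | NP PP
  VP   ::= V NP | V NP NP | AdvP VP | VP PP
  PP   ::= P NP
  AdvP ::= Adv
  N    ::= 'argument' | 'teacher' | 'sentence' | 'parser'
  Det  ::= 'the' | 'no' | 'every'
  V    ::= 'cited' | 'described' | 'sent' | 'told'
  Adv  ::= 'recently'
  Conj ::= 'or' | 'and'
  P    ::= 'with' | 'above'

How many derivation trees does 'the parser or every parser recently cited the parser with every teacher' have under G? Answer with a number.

Two of the 3 distinct bracketings:
[S [NP [NP [Det the] [N parser]] [Conj or] [NP [Det every] [N parser]]] [VP [AdvP [Adv recently]] [VP [V cited] [NP [NP [Det the] [N parser]] [PP [P with] [NP [Det every] [N teacher]]]]]]]
[S [NP [NP [Det the] [N parser]] [Conj or] [NP [Det every] [N parser]]] [VP [AdvP [Adv recently]] [VP [VP [V cited] [NP [Det the] [N parser]]] [PP [P with] [NP [Det every] [N teacher]]]]]]
The difference turns on whether NP → NP PP is used at the relevant span, versus an alternative expansion of NP.

3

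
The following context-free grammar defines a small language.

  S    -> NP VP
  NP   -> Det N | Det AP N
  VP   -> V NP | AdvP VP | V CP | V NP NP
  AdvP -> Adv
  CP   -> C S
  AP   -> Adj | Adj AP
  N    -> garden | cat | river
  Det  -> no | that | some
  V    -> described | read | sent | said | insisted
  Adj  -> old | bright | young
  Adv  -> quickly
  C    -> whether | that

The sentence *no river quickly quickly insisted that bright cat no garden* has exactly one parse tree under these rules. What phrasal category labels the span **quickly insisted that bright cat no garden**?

VP

S
  NP
    Det: no
    N: river
  VP
    AdvP
      Adv: quickly
    VP
      AdvP
        Adv: quickly
      VP
        V: insisted
        NP
          Det: that
          AP
            Adj: bright
          N: cat
        NP
          Det: no
          N: garden
The span 'quickly insisted that bright cat no garden' is the VP node built by VP → AdvP VP.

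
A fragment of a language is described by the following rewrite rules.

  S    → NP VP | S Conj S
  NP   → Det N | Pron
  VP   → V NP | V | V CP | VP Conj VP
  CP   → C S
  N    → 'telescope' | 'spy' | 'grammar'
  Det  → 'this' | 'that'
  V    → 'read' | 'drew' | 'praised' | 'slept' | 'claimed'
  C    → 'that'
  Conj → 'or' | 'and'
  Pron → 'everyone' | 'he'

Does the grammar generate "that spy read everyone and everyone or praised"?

For S → NP VP, the only prefix that parses as NP is 'that spy', but the remainder 'read everyone and everyone or praised' is not a VP under these rules. The alternative S rule S → S Conj S likewise has no satisfying split.

Ungrammatical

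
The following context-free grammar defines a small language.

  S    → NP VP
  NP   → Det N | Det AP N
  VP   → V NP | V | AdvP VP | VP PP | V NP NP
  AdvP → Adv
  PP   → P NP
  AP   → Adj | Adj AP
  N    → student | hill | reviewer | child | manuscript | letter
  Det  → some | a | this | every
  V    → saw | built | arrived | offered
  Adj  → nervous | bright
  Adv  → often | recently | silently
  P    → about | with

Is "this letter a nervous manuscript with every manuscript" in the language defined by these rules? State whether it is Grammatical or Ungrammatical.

For S → NP VP, the only prefix that parses as NP is 'this letter', but the remainder 'a nervous manuscript with every manuscript' is not a VP under these rules.

Ungrammatical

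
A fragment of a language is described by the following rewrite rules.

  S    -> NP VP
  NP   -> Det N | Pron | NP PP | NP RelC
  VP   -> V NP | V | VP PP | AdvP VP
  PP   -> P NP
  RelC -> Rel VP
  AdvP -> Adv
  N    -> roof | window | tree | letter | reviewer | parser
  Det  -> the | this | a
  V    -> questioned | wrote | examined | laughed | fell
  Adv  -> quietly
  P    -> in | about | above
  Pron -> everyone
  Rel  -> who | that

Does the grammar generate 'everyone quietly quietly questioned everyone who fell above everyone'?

Grammatical

S
  NP
    Pron: everyone
  VP
    VP
      AdvP
        Adv: quietly
      VP
        AdvP
          Adv: quietly
        VP
          V: questioned
          NP
            NP
              Pron: everyone
            RelC
              Rel: who
              VP
                V: fell
    PP
      P: above
      NP
        Pron: everyone
The bracketing above is licensed at every node by one of the given productions, with S at the root.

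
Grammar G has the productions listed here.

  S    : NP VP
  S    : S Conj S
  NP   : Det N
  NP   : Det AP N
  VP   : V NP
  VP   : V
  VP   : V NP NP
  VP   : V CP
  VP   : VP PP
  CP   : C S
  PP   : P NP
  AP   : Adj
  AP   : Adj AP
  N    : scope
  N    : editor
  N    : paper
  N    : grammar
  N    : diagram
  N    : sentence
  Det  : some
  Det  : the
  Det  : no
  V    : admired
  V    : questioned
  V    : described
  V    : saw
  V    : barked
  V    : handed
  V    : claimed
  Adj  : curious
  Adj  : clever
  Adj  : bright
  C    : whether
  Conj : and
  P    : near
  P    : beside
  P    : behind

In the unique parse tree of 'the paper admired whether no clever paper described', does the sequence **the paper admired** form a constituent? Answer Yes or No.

[S [NP [Det the] [N paper]] [VP [V admired] [CP [C whether] [S [NP [Det no] [AP [Adj clever]] [N paper]] [VP [V described]]]]]]
The smallest constituent containing 'the paper admired' is the S spanning 'the paper admired whether no clever paper described'; no single node in the tree dominates exactly the given words.

No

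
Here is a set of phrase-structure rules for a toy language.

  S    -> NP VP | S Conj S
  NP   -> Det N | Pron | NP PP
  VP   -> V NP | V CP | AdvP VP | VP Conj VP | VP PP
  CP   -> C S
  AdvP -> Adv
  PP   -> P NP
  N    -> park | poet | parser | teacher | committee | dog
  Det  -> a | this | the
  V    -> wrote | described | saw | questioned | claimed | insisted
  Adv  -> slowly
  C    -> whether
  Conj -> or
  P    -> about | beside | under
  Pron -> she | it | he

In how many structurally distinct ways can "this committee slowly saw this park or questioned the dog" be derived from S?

2

The two bracketings:
[S [NP [Det this] [N committee]] [VP [AdvP [Adv slowly]] [VP [VP [V saw] [NP [Det this] [N park]]] [Conj or] [VP [V questioned] [NP [Det the] [N dog]]]]]]
[S [NP [Det this] [N committee]] [VP [VP [AdvP [Adv slowly]] [VP [V saw] [NP [Det this] [N park]]]] [Conj or] [VP [V questioned] [NP [Det the] [N dog]]]]]
The trees differ in how a recursive rule is bracketed over the same span.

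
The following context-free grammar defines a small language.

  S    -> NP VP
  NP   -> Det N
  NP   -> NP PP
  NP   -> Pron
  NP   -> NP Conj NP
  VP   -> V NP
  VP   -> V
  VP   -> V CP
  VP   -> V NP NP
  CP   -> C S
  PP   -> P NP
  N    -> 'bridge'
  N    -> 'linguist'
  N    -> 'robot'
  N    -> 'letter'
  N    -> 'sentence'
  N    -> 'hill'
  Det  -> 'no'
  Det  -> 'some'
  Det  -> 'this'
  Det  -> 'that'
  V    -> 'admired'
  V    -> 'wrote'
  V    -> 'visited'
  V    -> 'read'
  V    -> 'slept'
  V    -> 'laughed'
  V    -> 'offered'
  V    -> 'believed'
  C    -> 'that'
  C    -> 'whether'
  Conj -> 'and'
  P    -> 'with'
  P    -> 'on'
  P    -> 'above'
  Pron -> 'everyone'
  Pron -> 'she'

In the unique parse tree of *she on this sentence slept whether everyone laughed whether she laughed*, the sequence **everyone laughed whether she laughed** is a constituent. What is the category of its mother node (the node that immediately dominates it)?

CP

S
  NP
    NP
      Pron: she
    PP
      P: on
      NP
        Det: this
        N: sentence
  VP
    V: slept
    CP
      C: whether
      S
        NP
          Pron: everyone
        VP
          V: laughed
          CP
            C: whether
            S
              NP
                Pron: she
              VP
                V: laughed
The span 'everyone laughed whether she laughed' is the S node built by S → NP VP.
Its mother is the CP built by CP → C S.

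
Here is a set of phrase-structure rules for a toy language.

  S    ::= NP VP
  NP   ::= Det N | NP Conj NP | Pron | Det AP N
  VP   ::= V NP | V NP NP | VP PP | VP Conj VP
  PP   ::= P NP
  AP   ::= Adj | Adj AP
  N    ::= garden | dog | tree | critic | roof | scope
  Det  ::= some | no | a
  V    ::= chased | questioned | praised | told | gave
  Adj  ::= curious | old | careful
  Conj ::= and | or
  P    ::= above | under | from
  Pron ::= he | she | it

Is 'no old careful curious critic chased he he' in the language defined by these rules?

Grammatical

S
  NP
    Det: no
    AP
      Adj: old
      AP
        Adj: careful
        AP
          Adj: curious
    N: critic
  VP
    V: chased
    NP
      Pron: he
    NP
      Pron: he
The bracketing above is licensed at every node by one of the given productions, with S at the root.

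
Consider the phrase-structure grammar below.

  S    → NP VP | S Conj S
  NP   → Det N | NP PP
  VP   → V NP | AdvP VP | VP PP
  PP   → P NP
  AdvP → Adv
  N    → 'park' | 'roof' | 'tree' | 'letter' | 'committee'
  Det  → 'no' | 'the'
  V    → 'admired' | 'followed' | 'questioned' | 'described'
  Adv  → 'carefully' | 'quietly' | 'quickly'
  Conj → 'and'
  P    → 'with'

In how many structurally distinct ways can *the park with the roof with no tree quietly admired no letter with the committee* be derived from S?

Two of the 6 distinct bracketings:
[S [NP [NP [Det the] [N park]] [PP [P with] [NP [NP [Det the] [N roof]] [PP [P with] [NP [Det no] [N tree]]]]]] [VP [AdvP [Adv quietly]] [VP [V admired] [NP [NP [Det no] [N letter]] [PP [P with] [NP [Det the] [N committee]]]]]]]
[S [NP [NP [Det the] [N park]] [PP [P with] [NP [NP [Det the] [N roof]] [PP [P with] [NP [Det no] [N tree]]]]]] [VP [AdvP [Adv quietly]] [VP [VP [V admired] [NP [Det no] [N letter]]] [PP [P with] [NP [Det the] [N committee]]]]]]
The difference turns on whether VP → VP PP is used at the relevant span, versus an alternative expansion of VP.

6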